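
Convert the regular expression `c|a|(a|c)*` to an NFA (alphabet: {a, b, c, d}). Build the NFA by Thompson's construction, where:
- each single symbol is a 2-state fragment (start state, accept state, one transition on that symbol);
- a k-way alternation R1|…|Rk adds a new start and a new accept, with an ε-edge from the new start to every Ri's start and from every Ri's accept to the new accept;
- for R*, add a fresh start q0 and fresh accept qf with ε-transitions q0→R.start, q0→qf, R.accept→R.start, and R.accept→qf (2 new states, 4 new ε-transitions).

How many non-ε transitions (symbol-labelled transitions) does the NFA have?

Per subexpression:
Each of the 4 symbol leaves contributes exactly 1 symbol transition.
  a|c = 2 symbol transitions
  (a|c)* = 2 symbol transitions
  c|a|(a|c)* = 4 symbol transitions

4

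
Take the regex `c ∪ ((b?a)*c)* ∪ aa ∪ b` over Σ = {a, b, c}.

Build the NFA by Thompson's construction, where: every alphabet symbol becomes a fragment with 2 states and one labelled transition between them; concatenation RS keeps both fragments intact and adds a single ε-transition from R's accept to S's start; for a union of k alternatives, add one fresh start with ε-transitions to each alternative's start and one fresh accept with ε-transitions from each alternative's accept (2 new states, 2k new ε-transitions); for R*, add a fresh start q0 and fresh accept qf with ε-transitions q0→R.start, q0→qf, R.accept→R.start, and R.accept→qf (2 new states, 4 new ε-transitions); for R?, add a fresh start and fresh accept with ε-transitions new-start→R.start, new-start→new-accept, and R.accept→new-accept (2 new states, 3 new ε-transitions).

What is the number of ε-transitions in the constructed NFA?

22

Per subexpression:
Each of the 7 symbol leaves contributes 0 ε-transitions.
  b? → 3 ε-transitions
  b?a → 4 ε-transitions
  (b?a)* → 8 ε-transitions
  (b?a)*c → 9 ε-transitions
  ((b?a)*c)* → 13 ε-transitions
  aa → 1 ε-transition
  c ∪ ((b?a)*c)* ∪ aa ∪ b → 22 ε-transitions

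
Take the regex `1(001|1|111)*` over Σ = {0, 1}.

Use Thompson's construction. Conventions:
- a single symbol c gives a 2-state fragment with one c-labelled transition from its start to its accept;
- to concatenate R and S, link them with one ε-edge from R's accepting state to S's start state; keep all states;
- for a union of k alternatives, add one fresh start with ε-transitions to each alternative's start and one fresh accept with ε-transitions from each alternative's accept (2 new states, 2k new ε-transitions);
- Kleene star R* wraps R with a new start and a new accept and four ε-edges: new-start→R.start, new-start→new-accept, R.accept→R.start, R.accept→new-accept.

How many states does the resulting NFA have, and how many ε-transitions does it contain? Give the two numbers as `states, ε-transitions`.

Recursing over subexpressions:
Each of the 8 symbol leaves contributes 2 states and 0 ε-transitions.
  001 : 6 states, 2 ε-transitions
  111 : 6 states, 2 ε-transitions
  001|1|111 : 16 states, 10 ε-transitions
  (001|1|111)* : 18 states, 14 ε-transitions
  1(001|1|111)* : 20 states, 15 ε-transitions

20, 15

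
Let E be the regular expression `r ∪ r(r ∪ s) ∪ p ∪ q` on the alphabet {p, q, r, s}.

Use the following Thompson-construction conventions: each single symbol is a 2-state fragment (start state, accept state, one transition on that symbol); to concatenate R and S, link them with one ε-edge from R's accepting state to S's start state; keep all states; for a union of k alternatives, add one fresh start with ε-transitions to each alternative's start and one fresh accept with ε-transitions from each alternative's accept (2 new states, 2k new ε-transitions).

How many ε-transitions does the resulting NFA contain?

By structural recursion:
Each of the 6 symbol leaves contributes 0 ε-transitions.
  r ∪ s — 4 ε-transitions
  r(r ∪ s) — 5 ε-transitions
  r ∪ r(r ∪ s) ∪ p ∪ q — 13 ε-transitions

13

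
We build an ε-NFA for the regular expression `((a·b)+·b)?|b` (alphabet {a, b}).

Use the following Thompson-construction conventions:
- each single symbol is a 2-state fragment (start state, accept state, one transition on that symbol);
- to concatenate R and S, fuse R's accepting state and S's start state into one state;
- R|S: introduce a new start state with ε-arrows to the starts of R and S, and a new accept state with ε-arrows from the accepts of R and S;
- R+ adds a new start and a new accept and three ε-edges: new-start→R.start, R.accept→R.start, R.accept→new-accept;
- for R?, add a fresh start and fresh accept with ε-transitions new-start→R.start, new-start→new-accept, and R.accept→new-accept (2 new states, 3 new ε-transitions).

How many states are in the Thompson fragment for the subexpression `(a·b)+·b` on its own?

6

Fragment for `(a·b)+·b`:
Each of the 3 symbol leaves contributes a 2-state fragment.
  a·b : 3 states
  (a·b)+ : 5 states
  (a·b)+·b : 6 states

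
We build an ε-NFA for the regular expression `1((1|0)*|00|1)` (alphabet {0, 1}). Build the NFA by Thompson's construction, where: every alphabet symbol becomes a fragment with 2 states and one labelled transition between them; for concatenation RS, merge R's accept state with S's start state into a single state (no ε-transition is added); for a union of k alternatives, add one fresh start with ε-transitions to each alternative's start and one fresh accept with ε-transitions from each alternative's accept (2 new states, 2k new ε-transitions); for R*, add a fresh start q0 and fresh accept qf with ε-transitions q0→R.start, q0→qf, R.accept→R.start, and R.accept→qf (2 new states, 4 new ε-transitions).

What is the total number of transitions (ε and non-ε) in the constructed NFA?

Recursing over subexpressions:
Each of the 6 symbol leaves contributes 1 transition (1 symbol, 0 ε).
  1|0 : 6 transitions (2 symbol, 4 ε)
  (1|0)* : 10 transitions (2 symbol, 8 ε)
  00 : 2 transitions (2 symbol, 0 ε)
  (1|0)*|00|1 : 19 transitions (5 symbol, 14 ε)
  1((1|0)*|00|1) : 20 transitions (6 symbol, 14 ε)

20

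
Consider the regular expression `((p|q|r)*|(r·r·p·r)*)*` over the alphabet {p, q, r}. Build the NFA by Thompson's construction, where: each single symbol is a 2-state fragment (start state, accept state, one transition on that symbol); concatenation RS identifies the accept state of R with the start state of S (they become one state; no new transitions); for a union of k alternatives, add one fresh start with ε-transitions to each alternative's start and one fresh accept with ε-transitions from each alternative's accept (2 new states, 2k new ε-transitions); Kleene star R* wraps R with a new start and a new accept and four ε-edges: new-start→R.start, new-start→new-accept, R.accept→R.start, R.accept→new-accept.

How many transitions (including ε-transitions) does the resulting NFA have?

Per subexpression:
Each of the 7 symbol leaves contributes 1 transition (1 symbol, 0 ε).
  p|q|r → 9 transitions (3 symbol, 6 ε)
  (p|q|r)* → 13 transitions (3 symbol, 10 ε)
  r·r·p·r → 4 transitions (4 symbol, 0 ε)
  (r·r·p·r)* → 8 transitions (4 symbol, 4 ε)
  (p|q|r)*|(r·r·p·r)* → 25 transitions (7 symbol, 18 ε)
  ((p|q|r)*|(r·r·p·r)*)* → 29 transitions (7 symbol, 22 ε)

29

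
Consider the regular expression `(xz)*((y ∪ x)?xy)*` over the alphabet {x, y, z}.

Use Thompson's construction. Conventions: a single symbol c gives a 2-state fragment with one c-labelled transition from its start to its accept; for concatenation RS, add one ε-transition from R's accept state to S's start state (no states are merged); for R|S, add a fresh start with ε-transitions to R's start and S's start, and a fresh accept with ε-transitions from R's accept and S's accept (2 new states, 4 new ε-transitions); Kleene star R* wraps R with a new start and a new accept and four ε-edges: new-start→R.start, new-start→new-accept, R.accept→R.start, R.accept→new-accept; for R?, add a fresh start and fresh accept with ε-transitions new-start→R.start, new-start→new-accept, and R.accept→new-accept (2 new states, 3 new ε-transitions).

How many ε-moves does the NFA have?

By structural recursion:
Each of the 6 symbol leaves contributes 0 ε-transitions.
  xz → 1 ε-transition
  (xz)* → 5 ε-transitions
  y ∪ x → 4 ε-transitions
  (y ∪ x)? → 7 ε-transitions
  (y ∪ x)?xy → 9 ε-transitions
  ((y ∪ x)?xy)* → 13 ε-transitions
  (xz)*((y ∪ x)?xy)* → 19 ε-transitions

19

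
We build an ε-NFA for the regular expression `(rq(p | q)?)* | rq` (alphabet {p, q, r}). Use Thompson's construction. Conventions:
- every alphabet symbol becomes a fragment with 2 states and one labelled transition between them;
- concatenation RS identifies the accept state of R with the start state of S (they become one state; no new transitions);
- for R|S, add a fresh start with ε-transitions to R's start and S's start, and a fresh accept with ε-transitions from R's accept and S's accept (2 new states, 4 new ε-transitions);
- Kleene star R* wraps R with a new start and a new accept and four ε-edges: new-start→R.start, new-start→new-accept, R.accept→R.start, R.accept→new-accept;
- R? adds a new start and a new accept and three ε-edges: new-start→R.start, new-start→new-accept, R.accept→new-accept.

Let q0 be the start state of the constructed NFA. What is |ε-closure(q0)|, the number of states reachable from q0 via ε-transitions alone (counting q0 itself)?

Let C(F) = |ε-closure(F.start)| within fragment F, and note whether F accepts ε. Symbol fragments have C = 1 and do not accept ε. Then:
  p | q : |ε-closure| = 1 + 1 + 1 = 3 (the new accept is not ε-reachable since no branch accepts ε)
  (p | q)? : |ε-closure| = 1 (new start) + 3 (body) + 1 (new accept, via ε) = 5
  rq(p | q)? : same as the first factor's closure: |ε-closure| = 1
  (rq(p | q)?)* : new start has ε-edges to the inner start and to the new accept, so |ε-closure| = 2 + 1 = 3
  rq : same as the first factor's closure: |ε-closure| = 1
  (rq(p | q)?)* | rq : |ε-closure| = 1 (new start) + (3 + 1) + 1 (new accept, since some branch ε-reaches its own accept) = 6

6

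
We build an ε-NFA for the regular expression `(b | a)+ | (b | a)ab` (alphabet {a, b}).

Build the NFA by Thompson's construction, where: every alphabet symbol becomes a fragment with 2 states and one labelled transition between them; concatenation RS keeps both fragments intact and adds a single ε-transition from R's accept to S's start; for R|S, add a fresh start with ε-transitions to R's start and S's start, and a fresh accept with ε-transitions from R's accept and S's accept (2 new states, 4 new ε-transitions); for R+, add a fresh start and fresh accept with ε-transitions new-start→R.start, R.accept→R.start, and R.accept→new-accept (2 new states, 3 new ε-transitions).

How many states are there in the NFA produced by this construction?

20

Per subexpression:
Each of the 6 symbol leaves contributes a 2-state fragment.
  b | a → 6 states
  (b | a)+ → 8 states
  b | a → 6 states
  (b | a)ab → 10 states
  (b | a)+ | (b | a)ab → 20 states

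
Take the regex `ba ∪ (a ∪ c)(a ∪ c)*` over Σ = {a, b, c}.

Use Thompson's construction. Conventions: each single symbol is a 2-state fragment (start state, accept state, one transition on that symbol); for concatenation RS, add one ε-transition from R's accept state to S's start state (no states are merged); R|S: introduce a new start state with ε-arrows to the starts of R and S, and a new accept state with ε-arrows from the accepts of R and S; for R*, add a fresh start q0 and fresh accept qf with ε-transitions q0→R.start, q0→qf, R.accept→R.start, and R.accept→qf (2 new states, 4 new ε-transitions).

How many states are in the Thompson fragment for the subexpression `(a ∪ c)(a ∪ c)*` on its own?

Fragment for `(a ∪ c)(a ∪ c)*`:
Each of the 4 symbol leaves contributes a 2-state fragment.
  a ∪ c : 6 states
  a ∪ c : 6 states
  (a ∪ c)* : 8 states
  (a ∪ c)(a ∪ c)* : 14 states

14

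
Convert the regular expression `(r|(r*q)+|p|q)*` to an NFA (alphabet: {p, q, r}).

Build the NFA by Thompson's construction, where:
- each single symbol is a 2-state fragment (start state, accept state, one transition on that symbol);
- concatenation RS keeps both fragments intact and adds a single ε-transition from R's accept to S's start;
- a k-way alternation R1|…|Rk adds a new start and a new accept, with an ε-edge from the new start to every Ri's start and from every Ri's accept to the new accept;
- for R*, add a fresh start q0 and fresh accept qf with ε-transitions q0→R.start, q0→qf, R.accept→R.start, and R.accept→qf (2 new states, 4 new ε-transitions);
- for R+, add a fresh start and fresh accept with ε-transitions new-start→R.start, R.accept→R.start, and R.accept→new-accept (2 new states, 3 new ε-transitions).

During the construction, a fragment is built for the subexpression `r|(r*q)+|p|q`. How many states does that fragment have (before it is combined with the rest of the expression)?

16

Fragment for `r|(r*q)+|p|q`:
Each of the 5 symbol leaves contributes a 2-state fragment.
  r* = 4 states
  r*q = 6 states
  (r*q)+ = 8 states
  r|(r*q)+|p|q = 16 states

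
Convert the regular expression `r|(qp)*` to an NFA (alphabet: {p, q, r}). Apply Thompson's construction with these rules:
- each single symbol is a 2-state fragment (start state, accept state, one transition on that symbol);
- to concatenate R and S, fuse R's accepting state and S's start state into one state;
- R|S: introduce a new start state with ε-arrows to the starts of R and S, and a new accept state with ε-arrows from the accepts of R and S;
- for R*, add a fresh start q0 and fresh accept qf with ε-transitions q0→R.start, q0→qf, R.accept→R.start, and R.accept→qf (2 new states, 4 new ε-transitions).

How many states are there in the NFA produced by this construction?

By structural recursion:
Each of the 3 symbol leaves contributes a 2-state fragment.
  qp — 3 states
  (qp)* — 5 states
  r|(qp)* — 9 states

9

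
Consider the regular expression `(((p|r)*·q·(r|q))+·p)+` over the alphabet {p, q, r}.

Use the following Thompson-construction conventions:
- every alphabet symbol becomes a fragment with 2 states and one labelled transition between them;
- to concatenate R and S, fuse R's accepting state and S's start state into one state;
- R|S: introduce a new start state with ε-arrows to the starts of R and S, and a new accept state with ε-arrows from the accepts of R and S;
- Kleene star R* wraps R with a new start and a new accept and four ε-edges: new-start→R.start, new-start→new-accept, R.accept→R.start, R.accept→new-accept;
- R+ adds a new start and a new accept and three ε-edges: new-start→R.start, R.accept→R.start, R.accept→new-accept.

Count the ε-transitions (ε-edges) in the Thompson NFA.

18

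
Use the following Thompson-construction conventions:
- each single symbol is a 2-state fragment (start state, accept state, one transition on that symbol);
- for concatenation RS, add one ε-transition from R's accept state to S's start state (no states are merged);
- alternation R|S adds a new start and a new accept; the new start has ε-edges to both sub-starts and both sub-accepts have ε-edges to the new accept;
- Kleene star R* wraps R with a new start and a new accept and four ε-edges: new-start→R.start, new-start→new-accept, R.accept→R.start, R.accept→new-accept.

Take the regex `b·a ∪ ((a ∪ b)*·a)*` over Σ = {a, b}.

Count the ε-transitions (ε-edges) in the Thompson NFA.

18

By structural recursion:
Each of the 5 symbol leaves contributes 0 ε-transitions.
  b·a = 1 ε-transition
  a ∪ b = 4 ε-transitions
  (a ∪ b)* = 8 ε-transitions
  (a ∪ b)*·a = 9 ε-transitions
  ((a ∪ b)*·a)* = 13 ε-transitions
  b·a ∪ ((a ∪ b)*·a)* = 18 ε-transitions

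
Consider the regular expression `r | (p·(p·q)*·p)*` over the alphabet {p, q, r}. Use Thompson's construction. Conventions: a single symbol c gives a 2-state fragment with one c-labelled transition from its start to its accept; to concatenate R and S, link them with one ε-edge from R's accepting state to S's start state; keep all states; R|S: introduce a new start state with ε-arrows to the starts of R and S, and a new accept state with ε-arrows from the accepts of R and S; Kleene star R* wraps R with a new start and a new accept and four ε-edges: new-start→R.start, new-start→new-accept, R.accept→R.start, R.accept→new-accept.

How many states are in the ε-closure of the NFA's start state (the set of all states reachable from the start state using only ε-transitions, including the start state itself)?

Let C(F) = |ε-closure(F.start)| within fragment F, and note whether F accepts ε. Symbol fragments have C = 1 and do not accept ε. Then:
  p·q → |closure| equals the left operand's closure size = 1 (its accept is not ε-reachable, so the closure stops there)
  (p·q)* → |closure| = 1 (new start) + 1 (body) + 1 (new accept) = 3
  p·(p·q)*·p → same as the first factor's closure: |closure| = 1
  (p·(p·q)*·p)* → the star's fresh start ε-reaches both the body's start and the fresh accept: |closure| = 2 + 1 = 3
  r | (p·(p·q)*·p)* → |closure| = 1 (new start) + (1 + 3) + 1 (new accept, since some branch ε-reaches its own accept) = 6

6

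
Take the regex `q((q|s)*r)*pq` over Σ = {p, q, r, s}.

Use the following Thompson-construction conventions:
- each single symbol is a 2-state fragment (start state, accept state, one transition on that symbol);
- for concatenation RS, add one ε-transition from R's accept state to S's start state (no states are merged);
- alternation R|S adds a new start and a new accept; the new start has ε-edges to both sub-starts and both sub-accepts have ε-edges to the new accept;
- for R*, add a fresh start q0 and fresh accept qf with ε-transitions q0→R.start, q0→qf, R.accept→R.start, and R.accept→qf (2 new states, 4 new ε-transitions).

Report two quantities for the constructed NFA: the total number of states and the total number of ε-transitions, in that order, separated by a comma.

By structural recursion:
Each of the 6 symbol leaves contributes 2 states and 0 ε-transitions.
  q|s : 6 states, 4 ε-transitions
  (q|s)* : 8 states, 8 ε-transitions
  (q|s)*r : 10 states, 9 ε-transitions
  ((q|s)*r)* : 12 states, 13 ε-transitions
  q((q|s)*r)*pq : 18 states, 16 ε-transitions

18, 16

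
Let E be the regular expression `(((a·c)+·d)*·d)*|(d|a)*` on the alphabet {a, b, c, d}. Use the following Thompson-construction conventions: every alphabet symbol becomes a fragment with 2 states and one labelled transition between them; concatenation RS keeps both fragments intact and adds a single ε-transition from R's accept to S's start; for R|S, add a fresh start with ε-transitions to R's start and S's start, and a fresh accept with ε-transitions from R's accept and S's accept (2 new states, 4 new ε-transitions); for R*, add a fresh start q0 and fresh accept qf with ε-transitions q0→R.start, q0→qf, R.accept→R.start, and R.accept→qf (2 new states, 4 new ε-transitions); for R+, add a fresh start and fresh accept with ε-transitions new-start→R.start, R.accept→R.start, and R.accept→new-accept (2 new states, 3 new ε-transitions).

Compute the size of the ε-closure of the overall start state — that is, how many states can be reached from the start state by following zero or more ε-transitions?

Compute the ε-closure size of each fragment's start state recursively; a symbol fragment's start has no outgoing ε-edge, so its closure is just itself (size 1).
  a·c — C equals the left operand's closure size = 1 (its accept is not ε-reachable, so the closure stops there)
  (a·c)+ — new start ε-reaches only the body's start; the new accept needs a symbol first: C = 1 + 1 = 2
  (a·c)+·d — same as the first factor's closure: C = 2
  ((a·c)+·d)* — the star's fresh start ε-reaches both the body's start and the fresh accept: C = 2 + 2 = 4
  ((a·c)+·d)*·d — the left operand accepts ε, so the closure extends into the next operand (via the concat ε-link); C = 4 + 1 = 5
  (((a·c)+·d)*·d)* — new start has ε-edges to the inner start and to the new accept, so C = 2 + 5 = 7
  d|a — new start ε-reaches every alternative's start; none of them accept ε, so the new accept is not reached: C = 1 + 1 + 1 = 3
  (d|a)* — new start has ε-edges to the inner start and to the new accept, so C = 2 + 3 = 5
  (((a·c)+·d)*·d)*|(d|a)* — C = 1 (new start) + (7 + 5) + 1 (new accept, since some branch ε-reaches its own accept) = 14

14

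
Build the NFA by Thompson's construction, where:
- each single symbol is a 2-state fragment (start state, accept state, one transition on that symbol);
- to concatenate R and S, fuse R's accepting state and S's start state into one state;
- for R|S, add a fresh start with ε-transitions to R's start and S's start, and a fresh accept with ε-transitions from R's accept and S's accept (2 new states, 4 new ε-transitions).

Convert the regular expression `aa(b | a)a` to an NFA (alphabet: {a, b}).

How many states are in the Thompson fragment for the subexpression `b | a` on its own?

6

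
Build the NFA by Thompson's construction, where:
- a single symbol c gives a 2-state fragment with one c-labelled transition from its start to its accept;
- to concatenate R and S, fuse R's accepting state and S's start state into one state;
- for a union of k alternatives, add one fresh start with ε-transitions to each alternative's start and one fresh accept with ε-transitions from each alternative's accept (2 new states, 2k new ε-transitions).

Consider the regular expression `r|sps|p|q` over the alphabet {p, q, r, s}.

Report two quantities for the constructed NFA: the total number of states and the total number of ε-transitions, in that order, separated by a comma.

12, 8

Per subexpression:
Each of the 6 symbol leaves contributes 2 states and 0 ε-transitions.
  sps = 4 states, 0 ε-transitions
  r|sps|p|q = 12 states, 8 ε-transitions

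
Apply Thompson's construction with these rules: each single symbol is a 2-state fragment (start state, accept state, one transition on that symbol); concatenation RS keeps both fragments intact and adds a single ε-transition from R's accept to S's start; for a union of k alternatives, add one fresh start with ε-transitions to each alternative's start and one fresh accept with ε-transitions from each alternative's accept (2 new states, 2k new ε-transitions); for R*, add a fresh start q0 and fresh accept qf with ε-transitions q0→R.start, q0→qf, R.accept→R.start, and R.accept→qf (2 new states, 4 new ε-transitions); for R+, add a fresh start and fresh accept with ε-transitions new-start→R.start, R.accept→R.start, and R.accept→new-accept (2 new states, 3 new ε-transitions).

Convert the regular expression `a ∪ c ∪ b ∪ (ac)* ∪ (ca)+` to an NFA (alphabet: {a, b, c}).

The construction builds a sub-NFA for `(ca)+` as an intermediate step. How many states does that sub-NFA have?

6

Fragment for `(ca)+`:
Each of the 2 symbol leaves contributes a 2-state fragment.
  ca : 4 states
  (ca)+ : 6 states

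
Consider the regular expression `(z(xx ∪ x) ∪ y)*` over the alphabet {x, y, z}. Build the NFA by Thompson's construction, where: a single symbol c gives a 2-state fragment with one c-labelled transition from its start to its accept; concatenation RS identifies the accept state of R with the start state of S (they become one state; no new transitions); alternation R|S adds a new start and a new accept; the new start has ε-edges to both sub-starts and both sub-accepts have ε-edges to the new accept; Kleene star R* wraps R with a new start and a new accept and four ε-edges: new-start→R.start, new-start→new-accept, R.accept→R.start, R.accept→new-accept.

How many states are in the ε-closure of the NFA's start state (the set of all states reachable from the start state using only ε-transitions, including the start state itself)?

5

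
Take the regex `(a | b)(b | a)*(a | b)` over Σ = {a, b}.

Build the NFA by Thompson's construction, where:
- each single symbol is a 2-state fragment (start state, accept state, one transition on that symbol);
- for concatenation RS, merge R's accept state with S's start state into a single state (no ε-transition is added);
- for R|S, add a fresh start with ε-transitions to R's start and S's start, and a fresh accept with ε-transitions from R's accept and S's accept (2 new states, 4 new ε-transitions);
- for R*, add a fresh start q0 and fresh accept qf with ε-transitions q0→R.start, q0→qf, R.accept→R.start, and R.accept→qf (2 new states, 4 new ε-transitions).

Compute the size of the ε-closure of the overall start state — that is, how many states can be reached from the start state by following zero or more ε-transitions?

Compute the ε-closure size of each fragment's start state recursively; a symbol fragment's start has no outgoing ε-edge, so its closure is just itself (size 1).
  a | b — C = 1 + 1 + 1 = 3 (the new accept is not ε-reachable since no branch accepts ε)
  b | a — C = 1 + 1 + 1 = 3 (the new accept is not ε-reachable since no branch accepts ε)
  (b | a)* — new start has ε-edges to the inner start and to the new accept, so C = 2 + 3 = 5
  a | b — new start ε-reaches every alternative's start; none of them accept ε, so the new accept is not reached: C = 1 + 1 + 1 = 3
  (a | b)(b | a)*(a | b) — C equals the left operand's closure size = 3 (its accept is not ε-reachable, so the closure stops there)

3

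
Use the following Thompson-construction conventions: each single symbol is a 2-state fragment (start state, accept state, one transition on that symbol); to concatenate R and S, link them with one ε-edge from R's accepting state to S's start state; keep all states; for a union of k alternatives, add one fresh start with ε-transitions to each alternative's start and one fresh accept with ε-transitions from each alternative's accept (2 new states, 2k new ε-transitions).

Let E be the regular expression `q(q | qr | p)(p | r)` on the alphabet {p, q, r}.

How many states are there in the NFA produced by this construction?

18

By structural recursion:
Each of the 7 symbol leaves contributes a 2-state fragment.
  qr — 4 states
  q | qr | p — 10 states
  p | r — 6 states
  q(q | qr | p)(p | r) — 18 states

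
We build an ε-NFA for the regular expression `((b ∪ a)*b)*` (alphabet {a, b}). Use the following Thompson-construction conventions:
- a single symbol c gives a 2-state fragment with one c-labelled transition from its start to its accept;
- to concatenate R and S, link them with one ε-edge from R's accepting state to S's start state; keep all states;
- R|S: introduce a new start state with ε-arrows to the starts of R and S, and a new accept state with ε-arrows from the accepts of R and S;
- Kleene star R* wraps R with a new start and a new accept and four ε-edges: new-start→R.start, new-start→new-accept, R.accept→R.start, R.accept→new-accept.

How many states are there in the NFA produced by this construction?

12

Building bottom-up:
Each of the 3 symbol leaves contributes a 2-state fragment.
  b ∪ a → 6 states
  (b ∪ a)* → 8 states
  (b ∪ a)*b → 10 states
  ((b ∪ a)*b)* → 12 states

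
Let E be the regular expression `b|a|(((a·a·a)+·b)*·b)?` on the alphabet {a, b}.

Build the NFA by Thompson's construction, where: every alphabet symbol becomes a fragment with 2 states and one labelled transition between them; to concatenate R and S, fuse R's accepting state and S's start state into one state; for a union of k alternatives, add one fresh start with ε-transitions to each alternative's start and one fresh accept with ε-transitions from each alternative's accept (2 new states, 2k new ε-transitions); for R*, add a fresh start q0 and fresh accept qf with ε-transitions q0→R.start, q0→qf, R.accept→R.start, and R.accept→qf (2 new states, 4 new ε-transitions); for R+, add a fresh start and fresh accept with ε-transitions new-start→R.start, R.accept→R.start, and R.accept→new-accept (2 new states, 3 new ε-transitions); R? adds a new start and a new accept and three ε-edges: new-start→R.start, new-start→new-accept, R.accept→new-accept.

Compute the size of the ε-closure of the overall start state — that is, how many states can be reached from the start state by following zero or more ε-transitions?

10

Work bottom-up. For each fragment F, track |ε-closure(F.start)| and whether F's accept lies in that closure (i.e. whether F accepts ε). A single-symbol fragment has closure size 1 and does not accept ε.
  a·a·a → same as the first factor's closure: |closure| = 1
  (a·a·a)+ → |closure| = 1 + 1 = 2 (the body doesn't accept ε, so the new accept is not reached)
  (a·a·a)+·b → |closure| equals the left operand's closure size = 2 (its accept is not ε-reachable, so the closure stops there)
  ((a·a·a)+·b)* → the star's fresh start ε-reaches both the body's start and the fresh accept: |closure| = 2 + 2 = 4
  ((a·a·a)+·b)*·b → |closure| = 4 + (1−1) = 4 (closure spills across the concat boundary because the left factor accepts ε)
  (((a·a·a)+·b)*·b)? → new start has ε-edges to the inner start and to the new accept, so |closure| = 2 + 4 = 6
  b|a|(((a·a·a)+·b)*·b)? → new start ε-reaches every alternative's start; at least one alternative accepts ε, so the union's new accept is reached too: |closure| = 1 + 1 + 1 + 6 + 1 = 10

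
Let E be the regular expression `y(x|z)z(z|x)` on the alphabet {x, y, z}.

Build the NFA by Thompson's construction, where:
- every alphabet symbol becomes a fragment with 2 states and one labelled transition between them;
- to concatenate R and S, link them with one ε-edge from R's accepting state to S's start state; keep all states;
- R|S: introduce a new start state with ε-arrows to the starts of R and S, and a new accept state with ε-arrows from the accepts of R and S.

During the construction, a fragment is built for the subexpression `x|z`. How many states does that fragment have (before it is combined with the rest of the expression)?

6

Fragment for `x|z`:
Each of the 2 symbol leaves contributes a 2-state fragment.
  x|z → 6 states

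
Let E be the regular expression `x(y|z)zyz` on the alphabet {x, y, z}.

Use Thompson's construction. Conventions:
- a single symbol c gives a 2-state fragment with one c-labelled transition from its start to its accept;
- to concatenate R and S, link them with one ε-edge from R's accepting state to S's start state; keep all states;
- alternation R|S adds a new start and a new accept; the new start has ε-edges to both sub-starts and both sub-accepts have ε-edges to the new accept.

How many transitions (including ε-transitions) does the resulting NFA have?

14

Recursing over subexpressions:
Each of the 6 symbol leaves contributes 1 transition (1 symbol, 0 ε).
  y|z = 6 transitions (2 symbol, 4 ε)
  x(y|z)zyz = 14 transitions (6 symbol, 8 ε)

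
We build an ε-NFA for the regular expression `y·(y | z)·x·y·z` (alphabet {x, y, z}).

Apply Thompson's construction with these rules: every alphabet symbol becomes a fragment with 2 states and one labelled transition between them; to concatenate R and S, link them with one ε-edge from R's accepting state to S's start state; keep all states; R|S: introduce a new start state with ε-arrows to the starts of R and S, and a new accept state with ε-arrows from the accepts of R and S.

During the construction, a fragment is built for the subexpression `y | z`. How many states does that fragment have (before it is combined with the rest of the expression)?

Fragment for `y | z`:
Each of the 2 symbol leaves contributes a 2-state fragment.
  y | z — 6 states

6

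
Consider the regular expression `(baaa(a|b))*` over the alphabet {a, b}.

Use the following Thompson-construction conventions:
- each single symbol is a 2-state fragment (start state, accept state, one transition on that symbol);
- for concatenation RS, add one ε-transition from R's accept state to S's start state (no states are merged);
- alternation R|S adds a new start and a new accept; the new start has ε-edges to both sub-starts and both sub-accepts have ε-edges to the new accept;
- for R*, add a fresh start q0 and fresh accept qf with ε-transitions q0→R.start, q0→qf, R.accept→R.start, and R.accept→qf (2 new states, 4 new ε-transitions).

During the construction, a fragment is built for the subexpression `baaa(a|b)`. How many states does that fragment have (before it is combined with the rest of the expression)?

Fragment for `baaa(a|b)`:
Each of the 6 symbol leaves contributes a 2-state fragment.
  a|b = 6 states
  baaa(a|b) = 14 states

14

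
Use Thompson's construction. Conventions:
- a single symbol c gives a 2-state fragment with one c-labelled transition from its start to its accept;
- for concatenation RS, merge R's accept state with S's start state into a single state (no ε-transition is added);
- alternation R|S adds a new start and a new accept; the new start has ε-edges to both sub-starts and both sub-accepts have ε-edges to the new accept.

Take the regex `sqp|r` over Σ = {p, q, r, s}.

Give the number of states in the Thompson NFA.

8

Per subexpression:
Each of the 4 symbol leaves contributes a 2-state fragment.
  sqp — 4 states
  sqp|r — 8 states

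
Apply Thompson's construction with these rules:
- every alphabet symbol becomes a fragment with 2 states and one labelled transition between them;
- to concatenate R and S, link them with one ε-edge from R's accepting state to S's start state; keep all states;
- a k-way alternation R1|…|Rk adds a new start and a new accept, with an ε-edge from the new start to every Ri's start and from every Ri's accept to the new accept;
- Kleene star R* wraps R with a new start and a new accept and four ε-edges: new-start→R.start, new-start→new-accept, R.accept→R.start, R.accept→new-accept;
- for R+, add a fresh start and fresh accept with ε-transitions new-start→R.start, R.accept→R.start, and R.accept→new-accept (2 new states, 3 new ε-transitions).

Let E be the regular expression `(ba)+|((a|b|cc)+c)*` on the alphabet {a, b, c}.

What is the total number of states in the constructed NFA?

24

Building bottom-up:
Each of the 7 symbol leaves contributes a 2-state fragment.
  ba : 4 states
  (ba)+ : 6 states
  cc : 4 states
  a|b|cc : 10 states
  (a|b|cc)+ : 12 states
  (a|b|cc)+c : 14 states
  ((a|b|cc)+c)* : 16 states
  (ba)+|((a|b|cc)+c)* : 24 states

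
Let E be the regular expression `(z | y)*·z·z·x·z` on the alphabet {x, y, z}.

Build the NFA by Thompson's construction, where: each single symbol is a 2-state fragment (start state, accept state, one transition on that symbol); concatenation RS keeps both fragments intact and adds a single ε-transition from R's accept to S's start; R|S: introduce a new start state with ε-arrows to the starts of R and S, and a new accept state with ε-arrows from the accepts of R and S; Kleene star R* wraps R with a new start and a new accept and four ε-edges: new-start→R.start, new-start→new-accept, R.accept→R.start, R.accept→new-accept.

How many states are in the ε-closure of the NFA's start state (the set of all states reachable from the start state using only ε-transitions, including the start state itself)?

6

Compute the ε-closure size of each fragment's start state recursively; a symbol fragment's start has no outgoing ε-edge, so its closure is just itself (size 1).
  z | y — new start ε-reaches every alternative's start; none of them accept ε, so the new accept is not reached: C = 1 + 1 + 1 = 3
  (z | y)* — new start has ε-edges to the inner start and to the new accept, so C = 2 + 3 = 5
  (z | y)*·z·z·x·z — C = 5 + 1 = 6 (closure spills across the concat boundary because the left factor accepts ε)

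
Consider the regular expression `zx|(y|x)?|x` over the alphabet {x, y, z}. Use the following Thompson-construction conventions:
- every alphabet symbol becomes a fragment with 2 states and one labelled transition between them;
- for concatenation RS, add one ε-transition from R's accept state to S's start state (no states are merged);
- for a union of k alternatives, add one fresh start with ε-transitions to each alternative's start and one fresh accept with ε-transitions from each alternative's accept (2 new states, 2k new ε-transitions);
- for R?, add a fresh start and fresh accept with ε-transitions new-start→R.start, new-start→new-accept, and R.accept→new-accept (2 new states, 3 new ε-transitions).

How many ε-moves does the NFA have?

Recursing over subexpressions:
Each of the 5 symbol leaves contributes 0 ε-transitions.
  zx : 1 ε-transition
  y|x : 4 ε-transitions
  (y|x)? : 7 ε-transitions
  zx|(y|x)?|x : 14 ε-transitions

14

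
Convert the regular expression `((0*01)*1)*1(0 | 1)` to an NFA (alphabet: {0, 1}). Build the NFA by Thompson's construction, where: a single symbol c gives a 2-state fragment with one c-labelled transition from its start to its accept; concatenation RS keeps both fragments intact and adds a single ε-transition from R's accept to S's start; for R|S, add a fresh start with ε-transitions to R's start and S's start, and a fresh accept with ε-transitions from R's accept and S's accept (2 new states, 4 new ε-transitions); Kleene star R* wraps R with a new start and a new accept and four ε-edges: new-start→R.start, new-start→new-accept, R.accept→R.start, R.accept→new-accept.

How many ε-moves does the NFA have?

Building bottom-up:
Each of the 7 symbol leaves contributes 0 ε-transitions.
  0* — 4 ε-transitions
  0*01 — 6 ε-transitions
  (0*01)* — 10 ε-transitions
  (0*01)*1 — 11 ε-transitions
  ((0*01)*1)* — 15 ε-transitions
  0 | 1 — 4 ε-transitions
  ((0*01)*1)*1(0 | 1) — 21 ε-transitions

21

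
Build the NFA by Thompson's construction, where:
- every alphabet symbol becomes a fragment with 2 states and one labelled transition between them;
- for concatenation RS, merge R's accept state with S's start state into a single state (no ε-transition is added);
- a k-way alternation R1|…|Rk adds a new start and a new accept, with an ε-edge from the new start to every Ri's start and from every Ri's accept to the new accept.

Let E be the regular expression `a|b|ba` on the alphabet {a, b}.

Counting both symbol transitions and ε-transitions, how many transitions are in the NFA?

Recursing over subexpressions:
Each of the 4 symbol leaves contributes 1 transition (1 symbol, 0 ε).
  ba = 2 transitions (2 symbol, 0 ε)
  a|b|ba = 10 transitions (4 symbol, 6 ε)

10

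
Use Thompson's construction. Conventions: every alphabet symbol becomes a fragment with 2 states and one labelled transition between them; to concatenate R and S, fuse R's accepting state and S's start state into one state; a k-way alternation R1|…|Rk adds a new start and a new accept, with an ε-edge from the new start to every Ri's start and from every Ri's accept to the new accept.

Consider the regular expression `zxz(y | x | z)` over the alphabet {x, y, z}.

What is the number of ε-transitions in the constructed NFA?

6

Per subexpression:
Each of the 6 symbol leaves contributes 0 ε-transitions.
  y | x | z : 6 ε-transitions
  zxz(y | x | z) : 6 ε-transitions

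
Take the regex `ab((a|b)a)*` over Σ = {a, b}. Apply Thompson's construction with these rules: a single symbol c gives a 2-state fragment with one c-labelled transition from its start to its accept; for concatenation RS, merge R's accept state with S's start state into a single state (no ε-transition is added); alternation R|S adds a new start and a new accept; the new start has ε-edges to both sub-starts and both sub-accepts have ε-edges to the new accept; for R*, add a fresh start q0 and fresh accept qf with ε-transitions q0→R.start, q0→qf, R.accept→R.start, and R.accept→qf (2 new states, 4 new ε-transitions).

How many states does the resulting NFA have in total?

Bottom-up over the parse tree:
Each of the 5 symbol leaves contributes a 2-state fragment.
  a|b — 6 states
  (a|b)a — 7 states
  ((a|b)a)* — 9 states
  ab((a|b)a)* — 11 states

11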